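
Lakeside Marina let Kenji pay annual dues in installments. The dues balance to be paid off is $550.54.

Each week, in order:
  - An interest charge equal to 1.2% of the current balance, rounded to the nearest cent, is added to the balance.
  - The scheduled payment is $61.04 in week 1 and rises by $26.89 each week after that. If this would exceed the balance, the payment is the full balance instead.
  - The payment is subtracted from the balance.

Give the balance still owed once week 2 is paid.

# | Opening | Interest | Payment | End bal
1 | $550.54 | $6.61 | $61.04 | $496.11
2 | $496.11 | $5.95 | $87.93 | $414.13

$414.13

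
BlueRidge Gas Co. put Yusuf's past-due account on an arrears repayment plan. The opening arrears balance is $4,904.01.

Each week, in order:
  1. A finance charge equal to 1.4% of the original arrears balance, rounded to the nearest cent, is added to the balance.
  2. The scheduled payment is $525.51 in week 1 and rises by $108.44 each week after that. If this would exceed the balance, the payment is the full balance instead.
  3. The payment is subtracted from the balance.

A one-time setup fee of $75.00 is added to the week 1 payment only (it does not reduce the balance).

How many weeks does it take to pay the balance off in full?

7

Week 1: opening $4,904.01; interest $68.66 → $4,972.67; payment $525.51 (+ $75.00 fee); balance $4,447.16
Week 2: opening $4,447.16; interest $68.66 → $4,515.82; payment $633.95; balance $3,881.87
Week 3: opening $3,881.87; interest $68.66 → $3,950.53; payment $742.39; balance $3,208.14
Week 4: opening $3,208.14; interest $68.66 → $3,276.80; payment $850.83; balance $2,425.97
Week 5: opening $2,425.97; interest $68.66 → $2,494.63; payment $959.27; balance $1,535.36
Week 6: opening $1,535.36; interest $68.66 → $1,604.02; payment $1,067.71; balance $536.31
Week 7: opening $536.31; interest $68.66 → $604.97; payment $604.97; balance $0.00
Balance reaches $0.00 in week 7.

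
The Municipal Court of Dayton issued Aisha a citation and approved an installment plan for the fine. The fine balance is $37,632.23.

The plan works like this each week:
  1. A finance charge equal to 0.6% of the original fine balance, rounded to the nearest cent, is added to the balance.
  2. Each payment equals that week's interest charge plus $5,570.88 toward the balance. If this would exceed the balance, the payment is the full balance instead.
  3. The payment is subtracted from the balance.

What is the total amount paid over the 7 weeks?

# | Opening | Interest | Payment | End bal
1 | $37,632.23 | $225.79 | $5,796.67 | $32,061.35
2 | $32,061.35 | $225.79 | $5,796.67 | $26,490.47
3 | $26,490.47 | $225.79 | $5,796.67 | $20,919.59
4 | $20,919.59 | $225.79 | $5,796.67 | $15,348.71
5 | $15,348.71 | $225.79 | $5,796.67 | $9,777.83
6 | $9,777.83 | $225.79 | $5,796.67 | $4,206.95
7 | $4,206.95 | $225.79 | $4,432.74 | $0.00
Total paid: $39,212.76

$39,212.76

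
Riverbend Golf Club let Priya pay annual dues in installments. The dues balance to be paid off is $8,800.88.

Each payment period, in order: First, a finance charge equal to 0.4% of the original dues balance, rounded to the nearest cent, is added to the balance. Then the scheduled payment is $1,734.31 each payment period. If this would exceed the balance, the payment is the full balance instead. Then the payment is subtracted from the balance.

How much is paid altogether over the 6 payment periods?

$9,012.08

Payment period 1: $8,800.88 +$35.20 interest = $8,836.08; pay $1,734.31 → $7,101.77
Payment period 2: $7,101.77 +$35.20 interest = $7,136.97; pay $1,734.31 → $5,402.66
Payment period 3: $5,402.66 +$35.20 interest = $5,437.86; pay $1,734.31 → $3,703.55
Payment period 4: $3,703.55 +$35.20 interest = $3,738.75; pay $1,734.31 → $2,004.44
Payment period 5: $2,004.44 +$35.20 interest = $2,039.64; pay $1,734.31 → $305.33
Payment period 6: $305.33 +$35.20 interest = $340.53; pay $340.53 → $0.00
Total paid: $9,012.08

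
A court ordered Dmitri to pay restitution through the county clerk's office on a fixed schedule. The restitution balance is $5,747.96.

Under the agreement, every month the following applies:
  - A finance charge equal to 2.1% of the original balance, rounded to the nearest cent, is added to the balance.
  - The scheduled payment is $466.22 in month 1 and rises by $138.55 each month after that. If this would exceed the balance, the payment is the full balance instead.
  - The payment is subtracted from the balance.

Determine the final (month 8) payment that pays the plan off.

$540.55

Month 1: $5,747.96 +$120.71 interest = $5,868.67; pay $466.22 → $5,402.45
Month 2: $5,402.45 +$120.71 interest = $5,523.16; pay $604.77 → $4,918.39
Month 3: $4,918.39 +$120.71 interest = $5,039.10; pay $743.32 → $4,295.78
Month 4: $4,295.78 +$120.71 interest = $4,416.49; pay $881.87 → $3,534.62
Month 5: $3,534.62 +$120.71 interest = $3,655.33; pay $1,020.42 → $2,634.91
Month 6: $2,634.91 +$120.71 interest = $2,755.62; pay $1,158.97 → $1,596.65
Month 7: $1,596.65 +$120.71 interest = $1,717.36; pay $1,297.52 → $419.84
Month 8: $419.84 +$120.71 interest = $540.55; pay $540.55 → $0.00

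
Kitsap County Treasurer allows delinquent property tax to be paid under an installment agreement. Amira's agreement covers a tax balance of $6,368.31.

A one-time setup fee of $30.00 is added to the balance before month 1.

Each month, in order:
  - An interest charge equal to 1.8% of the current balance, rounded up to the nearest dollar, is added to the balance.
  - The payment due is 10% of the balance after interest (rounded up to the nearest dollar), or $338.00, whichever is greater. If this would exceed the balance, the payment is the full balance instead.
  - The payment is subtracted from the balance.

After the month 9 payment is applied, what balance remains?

$2,896.31

# | Opening | Interest | Payment | End bal
1 | $6,398.31 | $116.00 | $652.00 | $5,862.31
2 | $5,862.31 | $106.00 | $597.00 | $5,371.31
3 | $5,371.31 | $97.00 | $547.00 | $4,921.31
4 | $4,921.31 | $89.00 | $502.00 | $4,508.31
5 | $4,508.31 | $82.00 | $460.00 | $4,130.31
6 | $4,130.31 | $75.00 | $421.00 | $3,784.31
7 | $3,784.31 | $69.00 | $386.00 | $3,467.31
8 | $3,467.31 | $63.00 | $354.00 | $3,176.31
9 | $3,176.31 | $58.00 | $338.00 | $2,896.31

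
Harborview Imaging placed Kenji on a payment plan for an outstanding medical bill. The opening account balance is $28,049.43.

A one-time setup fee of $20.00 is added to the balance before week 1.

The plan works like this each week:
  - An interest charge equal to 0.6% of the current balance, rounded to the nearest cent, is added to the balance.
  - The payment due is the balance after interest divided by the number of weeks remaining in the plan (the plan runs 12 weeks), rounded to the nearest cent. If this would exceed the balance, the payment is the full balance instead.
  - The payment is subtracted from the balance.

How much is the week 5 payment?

$2,410.14

# | Opening | Interest | Payment | End bal
1 | $28,069.43 | $168.42 | $2,353.15 | $25,884.70
2 | $25,884.70 | $155.31 | $2,367.27 | $23,672.74
3 | $23,672.74 | $142.04 | $2,381.48 | $21,433.30
4 | $21,433.30 | $128.60 | $2,395.77 | $19,166.13
5 | $19,166.13 | $115.00 | $2,410.14 | $16,870.99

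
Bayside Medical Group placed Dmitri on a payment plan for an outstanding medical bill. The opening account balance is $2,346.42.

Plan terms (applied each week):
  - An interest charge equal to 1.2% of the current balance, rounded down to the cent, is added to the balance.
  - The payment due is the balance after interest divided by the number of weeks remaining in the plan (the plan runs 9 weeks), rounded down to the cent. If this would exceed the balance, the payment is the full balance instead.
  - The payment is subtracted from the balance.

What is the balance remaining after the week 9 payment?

$0.00

Week 1: opening $2,346.42; interest $28.15 → $2,374.57; payment $263.84; balance $2,110.73
Week 2: opening $2,110.73; interest $25.32 → $2,136.05; payment $267.00; balance $1,869.05
Week 3: opening $1,869.05; interest $22.42 → $1,891.47; payment $270.21; balance $1,621.26
Week 4: opening $1,621.26; interest $19.45 → $1,640.71; payment $273.45; balance $1,367.26
Week 5: opening $1,367.26; interest $16.40 → $1,383.66; payment $276.73; balance $1,106.93
Week 6: opening $1,106.93; interest $13.28 → $1,120.21; payment $280.05; balance $840.16
Week 7: opening $840.16; interest $10.08 → $850.24; payment $283.41; balance $566.83
Week 8: opening $566.83; interest $6.80 → $573.63; payment $286.81; balance $286.82
Week 9: opening $286.82; interest $3.44 → $290.26; payment $290.26; balance $0.00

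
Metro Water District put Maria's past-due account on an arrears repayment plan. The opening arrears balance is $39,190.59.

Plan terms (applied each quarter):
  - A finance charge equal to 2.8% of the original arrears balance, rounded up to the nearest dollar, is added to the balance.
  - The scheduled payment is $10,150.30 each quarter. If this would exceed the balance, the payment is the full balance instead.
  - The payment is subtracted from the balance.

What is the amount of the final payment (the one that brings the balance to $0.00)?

$4,079.39

Quarter 1: opening $39,190.59; interest $1,098.00 → $40,288.59; payment $10,150.30; balance $30,138.29
Quarter 2: opening $30,138.29; interest $1,098.00 → $31,236.29; payment $10,150.30; balance $21,085.99
Quarter 3: opening $21,085.99; interest $1,098.00 → $22,183.99; payment $10,150.30; balance $12,033.69
Quarter 4: opening $12,033.69; interest $1,098.00 → $13,131.69; payment $10,150.30; balance $2,981.39
Quarter 5: opening $2,981.39; interest $1,098.00 → $4,079.39; payment $4,079.39; balance $0.00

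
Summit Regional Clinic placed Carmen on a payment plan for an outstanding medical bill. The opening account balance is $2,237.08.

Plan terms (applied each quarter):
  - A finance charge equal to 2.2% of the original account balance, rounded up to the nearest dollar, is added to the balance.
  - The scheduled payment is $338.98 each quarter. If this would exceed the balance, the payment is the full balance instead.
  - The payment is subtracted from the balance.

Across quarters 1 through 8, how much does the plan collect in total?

Quarter 1: $2,237.08 +$50.00 interest = $2,287.08; pay $338.98 → $1,948.10
Quarter 2: $1,948.10 +$50.00 interest = $1,998.10; pay $338.98 → $1,659.12
Quarter 3: $1,659.12 +$50.00 interest = $1,709.12; pay $338.98 → $1,370.14
Quarter 4: $1,370.14 +$50.00 interest = $1,420.14; pay $338.98 → $1,081.16
Quarter 5: $1,081.16 +$50.00 interest = $1,131.16; pay $338.98 → $792.18
Quarter 6: $792.18 +$50.00 interest = $842.18; pay $338.98 → $503.20
Quarter 7: $503.20 +$50.00 interest = $553.20; pay $338.98 → $214.22
Quarter 8: $214.22 +$50.00 interest = $264.22; pay $264.22 → $0.00
Total paid: $2,637.08

$2,637.08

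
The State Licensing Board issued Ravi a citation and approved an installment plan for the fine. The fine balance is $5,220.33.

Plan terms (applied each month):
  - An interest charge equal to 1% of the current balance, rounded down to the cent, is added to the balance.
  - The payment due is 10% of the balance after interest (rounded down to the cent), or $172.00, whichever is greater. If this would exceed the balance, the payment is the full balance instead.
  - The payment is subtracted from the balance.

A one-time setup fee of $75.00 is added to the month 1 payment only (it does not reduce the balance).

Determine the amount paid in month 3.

Month 1: $5,220.33 +$52.20 interest = $5,272.53; pay $527.25 (+ $75.00 fee) → $4,745.28
Month 2: $4,745.28 +$47.45 interest = $4,792.73; pay $479.27 → $4,313.46
Month 3: $4,313.46 +$43.13 interest = $4,356.59; pay $435.65 → $3,920.94

$435.65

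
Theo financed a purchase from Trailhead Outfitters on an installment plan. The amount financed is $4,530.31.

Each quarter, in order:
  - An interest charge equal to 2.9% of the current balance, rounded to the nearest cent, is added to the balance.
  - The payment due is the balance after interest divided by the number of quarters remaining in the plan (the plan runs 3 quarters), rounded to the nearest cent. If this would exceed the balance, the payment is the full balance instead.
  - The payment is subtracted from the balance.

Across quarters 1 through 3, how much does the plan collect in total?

Quarter 1: opening $4,530.31; interest $131.38 → $4,661.69; payment $1,553.90; balance $3,107.79
Quarter 2: opening $3,107.79; interest $90.13 → $3,197.92; payment $1,598.96; balance $1,598.96
Quarter 3: opening $1,598.96; interest $46.37 → $1,645.33; payment $1,645.33; balance $0.00
Total paid: $4,798.19

$4,798.19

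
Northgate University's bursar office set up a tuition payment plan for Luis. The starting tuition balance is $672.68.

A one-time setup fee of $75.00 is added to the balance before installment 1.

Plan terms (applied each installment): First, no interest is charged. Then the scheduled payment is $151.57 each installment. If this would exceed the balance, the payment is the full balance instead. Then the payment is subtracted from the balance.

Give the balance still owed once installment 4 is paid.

Installment 1: $747.68 − $151.57 → $596.11
Installment 2: $596.11 − $151.57 → $444.54
Installment 3: $444.54 − $151.57 → $292.97
Installment 4: $292.97 − $151.57 → $141.40

$141.40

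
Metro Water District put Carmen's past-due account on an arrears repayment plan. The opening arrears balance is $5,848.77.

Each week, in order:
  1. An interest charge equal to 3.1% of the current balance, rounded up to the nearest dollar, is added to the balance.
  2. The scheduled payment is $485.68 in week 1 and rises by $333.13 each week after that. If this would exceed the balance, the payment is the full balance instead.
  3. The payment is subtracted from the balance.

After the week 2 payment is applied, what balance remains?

$4,898.28

Week 1: $5,848.77 +$182.00 interest = $6,030.77; pay $485.68 → $5,545.09
Week 2: $5,545.09 +$172.00 interest = $5,717.09; pay $818.81 → $4,898.28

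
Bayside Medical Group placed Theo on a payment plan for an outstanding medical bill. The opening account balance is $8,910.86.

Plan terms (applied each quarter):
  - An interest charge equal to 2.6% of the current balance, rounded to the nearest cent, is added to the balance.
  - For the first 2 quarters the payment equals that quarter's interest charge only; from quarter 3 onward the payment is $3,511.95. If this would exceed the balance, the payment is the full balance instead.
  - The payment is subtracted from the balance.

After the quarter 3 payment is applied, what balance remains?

Quarter 1: opening $8,910.86; interest $231.68 → $9,142.54; payment $231.68; balance $8,910.86
Quarter 2: opening $8,910.86; interest $231.68 → $9,142.54; payment $231.68; balance $8,910.86
Quarter 3: opening $8,910.86; interest $231.68 → $9,142.54; payment $3,511.95; balance $5,630.59

$5,630.59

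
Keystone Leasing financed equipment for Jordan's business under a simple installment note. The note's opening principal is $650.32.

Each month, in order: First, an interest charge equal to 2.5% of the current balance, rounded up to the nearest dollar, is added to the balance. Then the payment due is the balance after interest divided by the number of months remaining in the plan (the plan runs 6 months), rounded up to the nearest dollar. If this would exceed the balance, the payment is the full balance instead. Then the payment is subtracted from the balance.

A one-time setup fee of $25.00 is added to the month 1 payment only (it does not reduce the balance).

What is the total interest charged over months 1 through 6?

# | Opening | Interest | Payment | Fee | End bal
1 | $650.32 | $17.00 | $112.00 | $25.00 | $555.32
2 | $555.32 | $14.00 | $114.00 | — | $455.32
3 | $455.32 | $12.00 | $117.00 | — | $350.32
4 | $350.32 | $9.00 | $120.00 | — | $239.32
5 | $239.32 | $6.00 | $123.00 | — | $122.32
6 | $122.32 | $4.00 | $126.32 | — | $0.00
Total interest: $17.00 + $14.00 + $12.00 + $9.00 + $6.00 + $4.00 = $62.00

$62.00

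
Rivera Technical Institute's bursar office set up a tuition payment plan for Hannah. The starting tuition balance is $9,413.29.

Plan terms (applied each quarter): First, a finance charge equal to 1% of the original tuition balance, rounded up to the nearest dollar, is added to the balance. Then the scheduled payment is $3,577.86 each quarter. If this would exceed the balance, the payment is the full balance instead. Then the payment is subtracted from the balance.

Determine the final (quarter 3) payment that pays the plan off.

$2,542.57

# | Opening | Interest | Payment | End bal
1 | $9,413.29 | $95.00 | $3,577.86 | $5,930.43
2 | $5,930.43 | $95.00 | $3,577.86 | $2,447.57
3 | $2,447.57 | $95.00 | $2,542.57 | $0.00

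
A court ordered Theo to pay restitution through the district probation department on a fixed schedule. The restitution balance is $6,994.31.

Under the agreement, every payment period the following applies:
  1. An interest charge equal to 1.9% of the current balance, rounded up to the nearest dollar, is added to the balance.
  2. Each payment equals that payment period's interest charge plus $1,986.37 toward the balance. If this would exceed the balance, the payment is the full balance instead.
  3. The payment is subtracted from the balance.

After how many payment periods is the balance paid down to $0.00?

Payment period 1: $6,994.31 +$133.00 interest = $7,127.31; pay $2,119.37 → $5,007.94
Payment period 2: $5,007.94 +$96.00 interest = $5,103.94; pay $2,082.37 → $3,021.57
Payment period 3: $3,021.57 +$58.00 interest = $3,079.57; pay $2,044.37 → $1,035.20
Payment period 4: $1,035.20 +$20.00 interest = $1,055.20; pay $1,055.20 → $0.00
Balance reaches $0.00 in payment period 4.

4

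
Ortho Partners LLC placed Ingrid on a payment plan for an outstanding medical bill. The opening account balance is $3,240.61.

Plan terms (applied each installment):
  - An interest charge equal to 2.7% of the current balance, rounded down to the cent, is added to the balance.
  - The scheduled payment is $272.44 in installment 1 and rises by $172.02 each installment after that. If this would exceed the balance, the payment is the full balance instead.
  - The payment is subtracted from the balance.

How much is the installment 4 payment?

$788.50

# | Opening | Interest | Payment | End bal
1 | $3,240.61 | $87.49 | $272.44 | $3,055.66
2 | $3,055.66 | $82.50 | $444.46 | $2,693.70
3 | $2,693.70 | $72.72 | $616.48 | $2,149.94
4 | $2,149.94 | $58.04 | $788.50 | $1,419.48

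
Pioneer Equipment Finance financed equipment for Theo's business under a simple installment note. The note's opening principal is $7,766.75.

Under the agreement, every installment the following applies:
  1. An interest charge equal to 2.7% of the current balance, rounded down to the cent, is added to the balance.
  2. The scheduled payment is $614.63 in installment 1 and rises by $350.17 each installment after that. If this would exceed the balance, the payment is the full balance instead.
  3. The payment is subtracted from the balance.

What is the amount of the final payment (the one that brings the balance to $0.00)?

# | Opening | Interest | Payment | End bal
1 | $7,766.75 | $209.70 | $614.63 | $7,361.82
2 | $7,361.82 | $198.76 | $964.80 | $6,595.78
3 | $6,595.78 | $178.08 | $1,314.97 | $5,458.89
4 | $5,458.89 | $147.39 | $1,665.14 | $3,941.14
5 | $3,941.14 | $106.41 | $2,015.31 | $2,032.24
6 | $2,032.24 | $54.87 | $2,087.11 | $0.00

$2,087.11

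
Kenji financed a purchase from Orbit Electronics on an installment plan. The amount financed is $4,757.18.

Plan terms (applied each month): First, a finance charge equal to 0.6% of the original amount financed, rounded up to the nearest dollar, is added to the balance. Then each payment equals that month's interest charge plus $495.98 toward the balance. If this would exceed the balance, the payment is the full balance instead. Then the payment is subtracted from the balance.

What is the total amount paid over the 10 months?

Month 1: opening $4,757.18; interest $29.00 → $4,786.18; payment $524.98; balance $4,261.20
Month 2: opening $4,261.20; interest $29.00 → $4,290.20; payment $524.98; balance $3,765.22
Month 3: opening $3,765.22; interest $29.00 → $3,794.22; payment $524.98; balance $3,269.24
Month 4: opening $3,269.24; interest $29.00 → $3,298.24; payment $524.98; balance $2,773.26
Month 5: opening $2,773.26; interest $29.00 → $2,802.26; payment $524.98; balance $2,277.28
Month 6: opening $2,277.28; interest $29.00 → $2,306.28; payment $524.98; balance $1,781.30
Month 7: opening $1,781.30; interest $29.00 → $1,810.30; payment $524.98; balance $1,285.32
Month 8: opening $1,285.32; interest $29.00 → $1,314.32; payment $524.98; balance $789.34
Month 9: opening $789.34; interest $29.00 → $818.34; payment $524.98; balance $293.36
Month 10: opening $293.36; interest $29.00 → $322.36; payment $322.36; balance $0.00
Total paid: $5,047.18

$5,047.18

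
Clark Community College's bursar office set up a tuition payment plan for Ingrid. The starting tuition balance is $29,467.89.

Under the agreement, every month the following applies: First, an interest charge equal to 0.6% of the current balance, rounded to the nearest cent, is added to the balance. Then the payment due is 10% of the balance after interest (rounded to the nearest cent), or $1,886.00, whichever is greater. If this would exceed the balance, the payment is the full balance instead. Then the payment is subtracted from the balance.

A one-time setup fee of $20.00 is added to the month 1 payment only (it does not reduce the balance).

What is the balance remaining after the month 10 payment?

$8,929.33

Month 1: opening $29,467.89; interest $176.81 → $29,644.70; payment $2,964.47 (+ $20.00 fee); balance $26,680.23
Month 2: opening $26,680.23; interest $160.08 → $26,840.31; payment $2,684.03; balance $24,156.28
Month 3: opening $24,156.28; interest $144.94 → $24,301.22; payment $2,430.12; balance $21,871.10
Month 4: opening $21,871.10; interest $131.23 → $22,002.33; payment $2,200.23; balance $19,802.10
Month 5: opening $19,802.10; interest $118.81 → $19,920.91; payment $1,992.09; balance $17,928.82
Month 6: opening $17,928.82; interest $107.57 → $18,036.39; payment $1,886.00; balance $16,150.39
Month 7: opening $16,150.39; interest $96.90 → $16,247.29; payment $1,886.00; balance $14,361.29
Month 8: opening $14,361.29; interest $86.17 → $14,447.46; payment $1,886.00; balance $12,561.46
Month 9: opening $12,561.46; interest $75.37 → $12,636.83; payment $1,886.00; balance $10,750.83
Month 10: opening $10,750.83; interest $64.50 → $10,815.33; payment $1,886.00; balance $8,929.33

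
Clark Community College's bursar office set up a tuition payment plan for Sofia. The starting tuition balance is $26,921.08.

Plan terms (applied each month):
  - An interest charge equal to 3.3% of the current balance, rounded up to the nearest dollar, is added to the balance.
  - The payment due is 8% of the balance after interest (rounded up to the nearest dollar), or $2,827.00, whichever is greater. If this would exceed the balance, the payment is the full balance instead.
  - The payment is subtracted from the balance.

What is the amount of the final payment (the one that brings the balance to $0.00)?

Month 1: $26,921.08 +$889.00 interest = $27,810.08; pay $2,827.00 → $24,983.08
Month 2: $24,983.08 +$825.00 interest = $25,808.08; pay $2,827.00 → $22,981.08
Month 3: $22,981.08 +$759.00 interest = $23,740.08; pay $2,827.00 → $20,913.08
Month 4: $20,913.08 +$691.00 interest = $21,604.08; pay $2,827.00 → $18,777.08
Month 5: $18,777.08 +$620.00 interest = $19,397.08; pay $2,827.00 → $16,570.08
Month 6: $16,570.08 +$547.00 interest = $17,117.08; pay $2,827.00 → $14,290.08
Month 7: $14,290.08 +$472.00 interest = $14,762.08; pay $2,827.00 → $11,935.08
Month 8: $11,935.08 +$394.00 interest = $12,329.08; pay $2,827.00 → $9,502.08
Month 9: $9,502.08 +$314.00 interest = $9,816.08; pay $2,827.00 → $6,989.08
Month 10: $6,989.08 +$231.00 interest = $7,220.08; pay $2,827.00 → $4,393.08
Month 11: $4,393.08 +$145.00 interest = $4,538.08; pay $2,827.00 → $1,711.08
Month 12: $1,711.08 +$57.00 interest = $1,768.08; pay $1,768.08 → $0.00

$1,768.08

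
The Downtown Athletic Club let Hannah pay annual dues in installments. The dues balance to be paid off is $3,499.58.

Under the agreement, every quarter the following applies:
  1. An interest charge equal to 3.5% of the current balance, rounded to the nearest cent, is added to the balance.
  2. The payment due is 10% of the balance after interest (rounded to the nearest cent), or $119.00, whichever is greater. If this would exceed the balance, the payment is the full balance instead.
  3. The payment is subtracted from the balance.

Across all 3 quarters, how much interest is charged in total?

# | Opening | Interest | Payment | End bal
1 | $3,499.58 | $122.49 | $362.21 | $3,259.86
2 | $3,259.86 | $114.10 | $337.40 | $3,036.56
3 | $3,036.56 | $106.28 | $314.28 | $2,828.56
Total interest: $122.49 + $114.10 + $106.28 = $342.87

$342.87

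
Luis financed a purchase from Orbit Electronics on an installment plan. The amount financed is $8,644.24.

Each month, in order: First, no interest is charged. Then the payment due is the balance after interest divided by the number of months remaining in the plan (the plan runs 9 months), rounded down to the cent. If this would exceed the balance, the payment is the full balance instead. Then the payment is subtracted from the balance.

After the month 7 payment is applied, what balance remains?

# | Opening | Payment | End bal
1 | $8,644.24 | $960.47 | $7,683.77
2 | $7,683.77 | $960.47 | $6,723.30
3 | $6,723.30 | $960.47 | $5,762.83
4 | $5,762.83 | $960.47 | $4,802.36
5 | $4,802.36 | $960.47 | $3,841.89
6 | $3,841.89 | $960.47 | $2,881.42
7 | $2,881.42 | $960.47 | $1,920.95

$1,920.95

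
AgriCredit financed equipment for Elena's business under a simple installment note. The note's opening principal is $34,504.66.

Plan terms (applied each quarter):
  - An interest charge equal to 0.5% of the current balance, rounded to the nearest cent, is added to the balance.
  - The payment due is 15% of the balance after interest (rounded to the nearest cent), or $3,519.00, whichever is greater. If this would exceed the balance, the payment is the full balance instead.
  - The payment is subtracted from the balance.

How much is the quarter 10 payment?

$787.26

Quarter 1: opening $34,504.66; interest $172.52 → $34,677.18; payment $5,201.58; balance $29,475.60
Quarter 2: opening $29,475.60; interest $147.38 → $29,622.98; payment $4,443.45; balance $25,179.53
Quarter 3: opening $25,179.53; interest $125.90 → $25,305.43; payment $3,795.81; balance $21,509.62
Quarter 4: opening $21,509.62; interest $107.55 → $21,617.17; payment $3,519.00; balance $18,098.17
Quarter 5: opening $18,098.17; interest $90.49 → $18,188.66; payment $3,519.00; balance $14,669.66
Quarter 6: opening $14,669.66; interest $73.35 → $14,743.01; payment $3,519.00; balance $11,224.01
Quarter 7: opening $11,224.01; interest $56.12 → $11,280.13; payment $3,519.00; balance $7,761.13
Quarter 8: opening $7,761.13; interest $38.81 → $7,799.94; payment $3,519.00; balance $4,280.94
Quarter 9: opening $4,280.94; interest $21.40 → $4,302.34; payment $3,519.00; balance $783.34
Quarter 10: opening $783.34; interest $3.92 → $787.26; payment $787.26; balance $0.00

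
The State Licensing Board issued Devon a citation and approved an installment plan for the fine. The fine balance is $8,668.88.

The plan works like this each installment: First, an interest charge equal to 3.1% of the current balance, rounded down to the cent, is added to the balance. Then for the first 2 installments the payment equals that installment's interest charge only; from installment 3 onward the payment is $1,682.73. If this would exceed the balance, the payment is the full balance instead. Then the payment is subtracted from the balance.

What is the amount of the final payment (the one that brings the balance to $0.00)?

Installment 1: opening $8,668.88; interest $268.73 → $8,937.61; payment $268.73; balance $8,668.88
Installment 2: opening $8,668.88; interest $268.73 → $8,937.61; payment $268.73; balance $8,668.88
Installment 3: opening $8,668.88; interest $268.73 → $8,937.61; payment $1,682.73; balance $7,254.88
Installment 4: opening $7,254.88; interest $224.90 → $7,479.78; payment $1,682.73; balance $5,797.05
Installment 5: opening $5,797.05; interest $179.70 → $5,976.75; payment $1,682.73; balance $4,294.02
Installment 6: opening $4,294.02; interest $133.11 → $4,427.13; payment $1,682.73; balance $2,744.40
Installment 7: opening $2,744.40; interest $85.07 → $2,829.47; payment $1,682.73; balance $1,146.74
Installment 8: opening $1,146.74; interest $35.54 → $1,182.28; payment $1,182.28; balance $0.00

$1,182.28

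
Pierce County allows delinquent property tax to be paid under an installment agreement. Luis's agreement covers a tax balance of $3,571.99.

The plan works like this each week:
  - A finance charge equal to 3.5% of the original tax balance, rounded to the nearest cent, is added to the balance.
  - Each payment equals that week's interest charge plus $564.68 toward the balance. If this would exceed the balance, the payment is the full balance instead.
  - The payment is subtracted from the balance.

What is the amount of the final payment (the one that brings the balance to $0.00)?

$308.93

Week 1: opening $3,571.99; interest $125.02 → $3,697.01; payment $689.70; balance $3,007.31
Week 2: opening $3,007.31; interest $125.02 → $3,132.33; payment $689.70; balance $2,442.63
Week 3: opening $2,442.63; interest $125.02 → $2,567.65; payment $689.70; balance $1,877.95
Week 4: opening $1,877.95; interest $125.02 → $2,002.97; payment $689.70; balance $1,313.27
Week 5: opening $1,313.27; interest $125.02 → $1,438.29; payment $689.70; balance $748.59
Week 6: opening $748.59; interest $125.02 → $873.61; payment $689.70; balance $183.91
Week 7: opening $183.91; interest $125.02 → $308.93; payment $308.93; balance $0.00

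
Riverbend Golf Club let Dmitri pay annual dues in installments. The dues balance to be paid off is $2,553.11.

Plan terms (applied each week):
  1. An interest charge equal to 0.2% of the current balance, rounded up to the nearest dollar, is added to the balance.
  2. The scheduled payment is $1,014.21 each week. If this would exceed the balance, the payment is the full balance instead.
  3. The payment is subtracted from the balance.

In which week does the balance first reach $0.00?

Week 1: opening $2,553.11; interest $6.00 → $2,559.11; payment $1,014.21; balance $1,544.90
Week 2: opening $1,544.90; interest $4.00 → $1,548.90; payment $1,014.21; balance $534.69
Week 3: opening $534.69; interest $2.00 → $536.69; payment $536.69; balance $0.00
Balance reaches $0.00 in week 3.

3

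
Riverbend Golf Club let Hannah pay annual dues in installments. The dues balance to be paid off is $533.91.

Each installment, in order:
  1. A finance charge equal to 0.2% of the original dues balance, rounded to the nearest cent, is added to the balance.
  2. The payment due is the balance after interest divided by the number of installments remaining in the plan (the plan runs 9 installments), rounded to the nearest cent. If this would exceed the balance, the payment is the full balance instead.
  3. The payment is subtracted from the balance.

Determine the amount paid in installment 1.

Installment 1: opening $533.91; interest $1.07 → $534.98; payment $59.44; balance $475.54

$59.44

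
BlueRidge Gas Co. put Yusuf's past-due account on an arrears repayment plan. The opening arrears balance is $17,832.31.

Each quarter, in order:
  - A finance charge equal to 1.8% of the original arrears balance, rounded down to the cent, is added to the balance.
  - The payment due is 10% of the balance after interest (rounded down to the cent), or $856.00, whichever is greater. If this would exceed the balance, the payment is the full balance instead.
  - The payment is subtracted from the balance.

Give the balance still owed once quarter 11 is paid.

$7,564.29

Quarter 1: $17,832.31 +$320.98 interest = $18,153.29; pay $1,815.32 → $16,337.97
Quarter 2: $16,337.97 +$320.98 interest = $16,658.95; pay $1,665.89 → $14,993.06
Quarter 3: $14,993.06 +$320.98 interest = $15,314.04; pay $1,531.40 → $13,782.64
Quarter 4: $13,782.64 +$320.98 interest = $14,103.62; pay $1,410.36 → $12,693.26
Quarter 5: $12,693.26 +$320.98 interest = $13,014.24; pay $1,301.42 → $11,712.82
Quarter 6: $11,712.82 +$320.98 interest = $12,033.80; pay $1,203.38 → $10,830.42
Quarter 7: $10,830.42 +$320.98 interest = $11,151.40; pay $1,115.14 → $10,036.26
Quarter 8: $10,036.26 +$320.98 interest = $10,357.24; pay $1,035.72 → $9,321.52
Quarter 9: $9,321.52 +$320.98 interest = $9,642.50; pay $964.25 → $8,678.25
Quarter 10: $8,678.25 +$320.98 interest = $8,999.23; pay $899.92 → $8,099.31
Quarter 11: $8,099.31 +$320.98 interest = $8,420.29; pay $856.00 → $7,564.29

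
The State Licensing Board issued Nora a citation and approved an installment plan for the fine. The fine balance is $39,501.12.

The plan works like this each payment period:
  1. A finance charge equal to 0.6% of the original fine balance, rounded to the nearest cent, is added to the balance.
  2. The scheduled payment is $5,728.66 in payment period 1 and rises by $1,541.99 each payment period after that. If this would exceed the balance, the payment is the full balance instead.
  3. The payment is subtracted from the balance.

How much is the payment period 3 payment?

$8,812.64

# | Opening | Interest | Payment | End bal
1 | $39,501.12 | $237.01 | $5,728.66 | $34,009.47
2 | $34,009.47 | $237.01 | $7,270.65 | $26,975.83
3 | $26,975.83 | $237.01 | $8,812.64 | $18,400.20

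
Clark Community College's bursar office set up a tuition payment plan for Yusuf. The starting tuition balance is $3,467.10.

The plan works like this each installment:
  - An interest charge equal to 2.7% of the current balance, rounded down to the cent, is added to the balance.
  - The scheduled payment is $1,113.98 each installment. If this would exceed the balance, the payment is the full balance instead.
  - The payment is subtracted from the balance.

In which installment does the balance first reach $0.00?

Installment 1: opening $3,467.10; interest $93.61 → $3,560.71; payment $1,113.98; balance $2,446.73
Installment 2: opening $2,446.73; interest $66.06 → $2,512.79; payment $1,113.98; balance $1,398.81
Installment 3: opening $1,398.81; interest $37.76 → $1,436.57; payment $1,113.98; balance $322.59
Installment 4: opening $322.59; interest $8.70 → $331.29; payment $331.29; balance $0.00
Balance reaches $0.00 in installment 4.

4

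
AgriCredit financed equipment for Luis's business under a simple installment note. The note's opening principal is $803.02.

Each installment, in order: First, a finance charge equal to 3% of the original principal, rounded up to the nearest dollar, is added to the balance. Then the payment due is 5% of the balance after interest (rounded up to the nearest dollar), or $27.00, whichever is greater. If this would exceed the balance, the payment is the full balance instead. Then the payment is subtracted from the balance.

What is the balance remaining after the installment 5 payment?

$726.02

Installment 1: opening $803.02; interest $25.00 → $828.02; payment $42.00; balance $786.02
Installment 2: opening $786.02; interest $25.00 → $811.02; payment $41.00; balance $770.02
Installment 3: opening $770.02; interest $25.00 → $795.02; payment $40.00; balance $755.02
Installment 4: opening $755.02; interest $25.00 → $780.02; payment $40.00; balance $740.02
Installment 5: opening $740.02; interest $25.00 → $765.02; payment $39.00; balance $726.02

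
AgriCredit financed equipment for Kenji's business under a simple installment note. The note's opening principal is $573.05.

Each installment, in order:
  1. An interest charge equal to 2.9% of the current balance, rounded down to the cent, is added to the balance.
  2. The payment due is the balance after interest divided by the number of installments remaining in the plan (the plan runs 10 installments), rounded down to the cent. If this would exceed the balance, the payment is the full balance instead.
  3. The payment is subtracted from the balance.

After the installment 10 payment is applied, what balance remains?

$0.00

Installment 1: $573.05 +$16.61 interest = $589.66; pay $58.96 → $530.70
Installment 2: $530.70 +$15.39 interest = $546.09; pay $60.67 → $485.42
Installment 3: $485.42 +$14.07 interest = $499.49; pay $62.43 → $437.06
Installment 4: $437.06 +$12.67 interest = $449.73; pay $64.24 → $385.49
Installment 5: $385.49 +$11.17 interest = $396.66; pay $66.11 → $330.55
Installment 6: $330.55 +$9.58 interest = $340.13; pay $68.02 → $272.11
Installment 7: $272.11 +$7.89 interest = $280.00; pay $70.00 → $210.00
Installment 8: $210.00 +$6.09 interest = $216.09; pay $72.03 → $144.06
Installment 9: $144.06 +$4.17 interest = $148.23; pay $74.11 → $74.12
Installment 10: $74.12 +$2.14 interest = $76.26; pay $76.26 → $0.00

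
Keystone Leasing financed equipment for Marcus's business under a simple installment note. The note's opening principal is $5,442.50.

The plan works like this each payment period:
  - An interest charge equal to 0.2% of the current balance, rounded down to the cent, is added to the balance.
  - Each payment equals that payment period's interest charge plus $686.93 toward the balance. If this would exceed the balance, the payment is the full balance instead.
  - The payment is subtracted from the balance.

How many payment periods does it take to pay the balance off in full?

8

Payment period 1: opening $5,442.50; interest $10.88 → $5,453.38; payment $697.81; balance $4,755.57
Payment period 2: opening $4,755.57; interest $9.51 → $4,765.08; payment $696.44; balance $4,068.64
Payment period 3: opening $4,068.64; interest $8.13 → $4,076.77; payment $695.06; balance $3,381.71
Payment period 4: opening $3,381.71; interest $6.76 → $3,388.47; payment $693.69; balance $2,694.78
Payment period 5: opening $2,694.78; interest $5.38 → $2,700.16; payment $692.31; balance $2,007.85
Payment period 6: opening $2,007.85; interest $4.01 → $2,011.86; payment $690.94; balance $1,320.92
Payment period 7: opening $1,320.92; interest $2.64 → $1,323.56; payment $689.57; balance $633.99
Payment period 8: opening $633.99; interest $1.26 → $635.25; payment $635.25; balance $0.00
Balance reaches $0.00 in payment period 8.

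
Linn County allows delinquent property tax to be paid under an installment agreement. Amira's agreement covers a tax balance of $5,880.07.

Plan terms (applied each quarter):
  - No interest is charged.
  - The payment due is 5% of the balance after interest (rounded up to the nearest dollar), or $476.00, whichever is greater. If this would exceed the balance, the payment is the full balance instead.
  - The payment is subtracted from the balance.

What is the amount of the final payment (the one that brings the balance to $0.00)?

$168.07

Quarter 1: opening $5,880.07; payment $476.00; balance $5,404.07
Quarter 2: opening $5,404.07; payment $476.00; balance $4,928.07
Quarter 3: opening $4,928.07; payment $476.00; balance $4,452.07
Quarter 4: opening $4,452.07; payment $476.00; balance $3,976.07
Quarter 5: opening $3,976.07; payment $476.00; balance $3,500.07
Quarter 6: opening $3,500.07; payment $476.00; balance $3,024.07
Quarter 7: opening $3,024.07; payment $476.00; balance $2,548.07
Quarter 8: opening $2,548.07; payment $476.00; balance $2,072.07
Quarter 9: opening $2,072.07; payment $476.00; balance $1,596.07
Quarter 10: opening $1,596.07; payment $476.00; balance $1,120.07
Quarter 11: opening $1,120.07; payment $476.00; balance $644.07
Quarter 12: opening $644.07; payment $476.00; balance $168.07
Quarter 13: opening $168.07; payment $168.07; balance $0.00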